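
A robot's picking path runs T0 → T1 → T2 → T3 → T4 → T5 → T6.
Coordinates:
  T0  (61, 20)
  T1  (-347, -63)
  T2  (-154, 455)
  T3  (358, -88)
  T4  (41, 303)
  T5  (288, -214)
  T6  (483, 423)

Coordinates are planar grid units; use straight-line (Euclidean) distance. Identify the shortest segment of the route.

Leg distances:
T0→T1: 416.4
T1→T2: 552.8
T2→T3: 746.3
T3→T4: 503.4
T4→T5: 573.0
T5→T6: 666.2
The shortest leg is T0–T1 at 416.4.

T0–T1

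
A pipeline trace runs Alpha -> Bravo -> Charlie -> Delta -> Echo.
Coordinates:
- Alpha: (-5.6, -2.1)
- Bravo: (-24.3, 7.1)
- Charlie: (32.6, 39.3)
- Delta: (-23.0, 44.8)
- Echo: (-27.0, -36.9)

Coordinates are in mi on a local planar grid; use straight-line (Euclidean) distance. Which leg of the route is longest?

Leg distances:
Alpha→Bravo: 20.8 mi
Bravo→Charlie: 65.4 mi
Charlie→Delta: 55.9 mi
Delta→Echo: 81.8 mi
The longest leg is Delta–Echo at 81.8 mi.

Delta–Echo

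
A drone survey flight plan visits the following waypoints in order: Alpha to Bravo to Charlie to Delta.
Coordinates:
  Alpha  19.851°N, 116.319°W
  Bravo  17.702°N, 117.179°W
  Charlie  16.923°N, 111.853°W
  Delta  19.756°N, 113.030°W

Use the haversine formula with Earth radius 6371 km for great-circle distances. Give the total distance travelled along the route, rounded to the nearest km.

1166 km

Leg distances:
Alpha→Bravo: 255.5 km  (cumulative 255.5 km)
Bravo→Charlie: 572.0 km  (cumulative 827.5 km)
Charlie→Delta: 338.6 km  (cumulative 1166.1 km)
Total route length ≈ 1166 km.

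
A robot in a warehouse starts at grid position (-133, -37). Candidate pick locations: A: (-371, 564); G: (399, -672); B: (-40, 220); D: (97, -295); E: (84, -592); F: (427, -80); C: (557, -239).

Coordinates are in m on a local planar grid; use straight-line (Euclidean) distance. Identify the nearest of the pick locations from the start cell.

Distances from the start cell ((-133, -37)):
B: 273.3 m
D: 345.6 m
F: 561.6 m
E: 595.9 m
A: 646.4 m
C: 719.0 m
G: 828.4 m
The nearest is B at 273.3 m.

B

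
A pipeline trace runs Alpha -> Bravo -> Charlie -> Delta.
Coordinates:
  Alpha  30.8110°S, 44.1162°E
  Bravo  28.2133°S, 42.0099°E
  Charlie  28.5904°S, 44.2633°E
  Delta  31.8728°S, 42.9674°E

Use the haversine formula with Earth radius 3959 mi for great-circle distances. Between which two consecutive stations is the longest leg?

Charlie–Delta

Leg distances:
Alpha→Bravo: 219.7 mi
Bravo→Charlie: 139.4 mi
Charlie→Delta: 239.6 mi
The longest leg is Charlie–Delta at 239.6 mi.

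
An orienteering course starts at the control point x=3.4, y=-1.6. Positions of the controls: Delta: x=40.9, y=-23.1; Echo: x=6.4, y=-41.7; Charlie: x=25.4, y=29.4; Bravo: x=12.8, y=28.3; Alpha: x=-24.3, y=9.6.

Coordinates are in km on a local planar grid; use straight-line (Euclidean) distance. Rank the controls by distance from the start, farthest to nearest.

Delta, Echo, Charlie, Bravo, Alpha

Distance from the start at x=3.4, y=-1.6 to each:
Delta x=40.9, y=-23.1: 43.2 km
Echo x=6.4, y=-41.7: 40.2 km
Charlie x=25.4, y=29.4: 38.0 km
Bravo x=12.8, y=28.3: 31.3 km
Alpha x=-24.3, y=9.6: 29.9 km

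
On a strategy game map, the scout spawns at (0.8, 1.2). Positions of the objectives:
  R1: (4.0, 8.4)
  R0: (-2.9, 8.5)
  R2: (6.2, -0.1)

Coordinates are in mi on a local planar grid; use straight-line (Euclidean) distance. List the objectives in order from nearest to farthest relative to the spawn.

R2, R1, R0

Computing each straight-line distance from (0.8, 1.2):
R2 (6.2, -0.1): 5.6 mi
R1 (4.0, 8.4): 7.9 mi
R0 (-2.9, 8.5): 8.2 mi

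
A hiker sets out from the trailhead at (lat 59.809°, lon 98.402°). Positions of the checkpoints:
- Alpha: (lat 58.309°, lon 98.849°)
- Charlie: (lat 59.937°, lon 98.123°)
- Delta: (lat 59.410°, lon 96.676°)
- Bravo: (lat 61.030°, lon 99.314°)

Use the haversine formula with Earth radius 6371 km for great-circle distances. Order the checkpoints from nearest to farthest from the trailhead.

Charlie, Delta, Bravo, Alpha

Distances from the trailhead:
Charlie (lat 59.937°, lon 98.123°): 21.1 km
Delta (lat 59.410°, lon 96.676°): 106.7 km
Bravo (lat 61.030°, lon 99.314°): 144.7 km
Alpha (lat 58.309°, lon 98.849°): 168.7 km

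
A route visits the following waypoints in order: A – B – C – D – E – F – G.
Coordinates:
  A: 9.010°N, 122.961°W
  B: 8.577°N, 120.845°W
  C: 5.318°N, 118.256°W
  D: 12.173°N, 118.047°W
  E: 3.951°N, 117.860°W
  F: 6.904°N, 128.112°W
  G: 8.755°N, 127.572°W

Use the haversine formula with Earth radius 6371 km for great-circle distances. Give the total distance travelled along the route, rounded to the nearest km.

Leg distances:
A→B: 237.5 km  (cumulative 237.5 km)
B→C: 461.5 km  (cumulative 698.9 km)
C→D: 762.6 km  (cumulative 1461.5 km)
D→E: 914.5 km  (cumulative 2376.0 km)
E→F: 1181.3 km  (cumulative 3557.3 km)
F→G: 214.2 km  (cumulative 3771.5 km)
Total route length ≈ 3772 km.

3772 km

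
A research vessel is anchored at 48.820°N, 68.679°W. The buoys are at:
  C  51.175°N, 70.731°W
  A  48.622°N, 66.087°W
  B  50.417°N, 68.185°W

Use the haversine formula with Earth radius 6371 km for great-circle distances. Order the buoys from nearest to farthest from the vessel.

B, A, C

Computing each great-circle distance from 48.820°N, 68.679°W:
B 50.417°N, 68.185°W: 181.1 km
A 48.622°N, 66.087°W: 191.4 km
C 51.175°N, 70.731°W: 300.1 km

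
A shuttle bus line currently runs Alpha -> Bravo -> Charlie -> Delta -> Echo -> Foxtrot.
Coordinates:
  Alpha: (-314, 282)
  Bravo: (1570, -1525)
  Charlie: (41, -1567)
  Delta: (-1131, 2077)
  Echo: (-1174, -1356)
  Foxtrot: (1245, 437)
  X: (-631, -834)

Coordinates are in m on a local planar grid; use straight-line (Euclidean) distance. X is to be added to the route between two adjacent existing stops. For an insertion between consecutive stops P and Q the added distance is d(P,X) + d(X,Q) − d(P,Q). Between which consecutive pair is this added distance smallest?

between Echo and Foxtrot

Added distance for inserting X between each consecutive pair:
Alpha–Bravo: 856.6 m
Bravo–Charlie: 1771.8 m
Charlie–Delta: 120.2 m
Delta–Echo: 273.6 m
Echo–Foxtrot: 8.2 m
Smallest added distance is 8.2 m, inserting between Echo and Foxtrot.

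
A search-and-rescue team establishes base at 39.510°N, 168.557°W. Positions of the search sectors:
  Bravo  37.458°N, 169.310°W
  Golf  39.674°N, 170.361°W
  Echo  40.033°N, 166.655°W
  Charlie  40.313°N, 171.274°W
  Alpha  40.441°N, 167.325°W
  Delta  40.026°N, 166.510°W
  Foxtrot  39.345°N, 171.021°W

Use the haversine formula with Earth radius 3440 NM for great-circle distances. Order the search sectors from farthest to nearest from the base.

Charlie, Bravo, Foxtrot, Delta, Echo, Golf, Alpha

Computing each great-circle distance from 39.510°N, 168.557°W:
Charlie 40.313°N, 171.274°W: 134.1 NM
Bravo 37.458°N, 169.310°W: 128.2 NM
Foxtrot 39.345°N, 171.021°W: 114.7 NM
Delta 40.026°N, 166.510°W: 99.4 NM
Echo 40.033°N, 166.655°W: 93.2 NM
Golf 39.674°N, 170.361°W: 84.0 NM
Alpha 40.441°N, 167.325°W: 79.6 NM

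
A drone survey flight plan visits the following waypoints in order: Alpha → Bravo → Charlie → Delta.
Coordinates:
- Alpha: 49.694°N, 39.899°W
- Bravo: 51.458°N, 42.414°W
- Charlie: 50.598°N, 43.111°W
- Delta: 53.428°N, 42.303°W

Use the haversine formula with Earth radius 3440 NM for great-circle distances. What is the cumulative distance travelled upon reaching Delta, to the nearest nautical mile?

373 NM

Leg distances:
Alpha→Bravo: 142.9 NM  (cumulative 142.9 NM)
Bravo→Charlie: 58.0 NM  (cumulative 200.8 NM)
Charlie→Delta: 172.5 NM  (cumulative 373.3 NM)
Cumulative distance at Delta ≈ 373 NM.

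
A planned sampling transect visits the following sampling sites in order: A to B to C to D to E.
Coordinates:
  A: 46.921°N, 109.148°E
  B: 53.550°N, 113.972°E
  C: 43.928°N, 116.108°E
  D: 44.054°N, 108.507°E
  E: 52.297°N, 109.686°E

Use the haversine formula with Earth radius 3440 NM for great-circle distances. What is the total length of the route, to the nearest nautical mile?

Leg distances:
A→B: 438.8 NM  (cumulative 438.8 NM)
B→C: 583.8 NM  (cumulative 1022.5 NM)
C→D: 328.3 NM  (cumulative 1350.8 NM)
D→E: 497.1 NM  (cumulative 1848.0 NM)
Total route length ≈ 1848 NM.

1848 NM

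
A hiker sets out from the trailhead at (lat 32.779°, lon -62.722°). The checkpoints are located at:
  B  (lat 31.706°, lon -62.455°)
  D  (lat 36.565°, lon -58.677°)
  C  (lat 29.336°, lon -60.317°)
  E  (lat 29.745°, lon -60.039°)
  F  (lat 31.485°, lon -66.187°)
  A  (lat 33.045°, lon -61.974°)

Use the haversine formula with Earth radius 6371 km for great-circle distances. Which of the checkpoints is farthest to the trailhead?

Distances from the trailhead ((lat 32.779°, lon -62.722°)):
D: 560.3 km
C: 446.1 km
E: 422.9 km
F: 356.6 km
B: 121.9 km
A: 75.8 km
The farthest is D at 560.3 km.

D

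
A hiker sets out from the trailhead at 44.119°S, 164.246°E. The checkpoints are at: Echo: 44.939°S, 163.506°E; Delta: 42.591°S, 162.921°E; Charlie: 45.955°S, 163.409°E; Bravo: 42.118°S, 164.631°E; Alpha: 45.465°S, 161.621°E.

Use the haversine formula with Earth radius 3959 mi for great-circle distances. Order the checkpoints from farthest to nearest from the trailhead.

Alpha, Bravo, Charlie, Delta, Echo

Distance from the trailhead at 44.119°S, 164.246°E to each:
Alpha 45.465°S, 161.621°E: 158.8 mi
Bravo 42.118°S, 164.631°E: 139.6 mi
Charlie 45.955°S, 163.409°E: 133.3 mi
Delta 42.591°S, 162.921°E: 124.8 mi
Echo 44.939°S, 163.506°E: 67.4 mi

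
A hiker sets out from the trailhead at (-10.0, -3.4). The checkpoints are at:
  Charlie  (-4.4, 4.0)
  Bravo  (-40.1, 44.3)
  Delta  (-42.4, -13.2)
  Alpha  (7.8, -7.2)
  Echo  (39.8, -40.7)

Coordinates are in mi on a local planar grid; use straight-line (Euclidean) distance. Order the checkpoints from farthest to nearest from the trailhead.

Echo, Bravo, Delta, Alpha, Charlie

Distance from the trailhead at (-10.0, -3.4) to each:
Echo (39.8, -40.7): 62.2 mi
Bravo (-40.1, 44.3): 56.4 mi
Delta (-42.4, -13.2): 33.8 mi
Alpha (7.8, -7.2): 18.2 mi
Charlie (-4.4, 4.0): 9.3 mi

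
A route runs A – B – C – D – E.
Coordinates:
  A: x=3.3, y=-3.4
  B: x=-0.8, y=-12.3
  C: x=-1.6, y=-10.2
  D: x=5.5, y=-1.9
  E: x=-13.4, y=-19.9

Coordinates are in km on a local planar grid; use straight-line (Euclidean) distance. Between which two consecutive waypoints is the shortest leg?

B–C

Leg distances:
A→B: 9.8 km
B→C: 2.2 km
C→D: 10.9 km
D→E: 26.1 km
The shortest leg is B–C at 2.2 km.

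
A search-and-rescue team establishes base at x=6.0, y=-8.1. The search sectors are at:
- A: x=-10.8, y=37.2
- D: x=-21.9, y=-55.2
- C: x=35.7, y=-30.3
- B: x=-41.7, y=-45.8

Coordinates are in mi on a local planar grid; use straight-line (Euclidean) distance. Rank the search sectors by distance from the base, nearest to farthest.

C, A, D, B

Distances from the base:
C x=35.7, y=-30.3: 37.1 mi
A x=-10.8, y=37.2: 48.3 mi
D x=-21.9, y=-55.2: 54.7 mi
B x=-41.7, y=-45.8: 60.8 mi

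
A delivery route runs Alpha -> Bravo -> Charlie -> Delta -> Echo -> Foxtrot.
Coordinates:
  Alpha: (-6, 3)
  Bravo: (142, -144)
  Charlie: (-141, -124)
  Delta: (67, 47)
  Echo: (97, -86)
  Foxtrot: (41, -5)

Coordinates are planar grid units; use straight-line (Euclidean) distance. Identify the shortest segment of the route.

Leg distances:
Alpha→Bravo: 208.6
Bravo→Charlie: 283.7
Charlie→Delta: 269.3
Delta→Echo: 136.3
Echo→Foxtrot: 98.5
The shortest leg is Echo–Foxtrot at 98.5.

Echo–Foxtrot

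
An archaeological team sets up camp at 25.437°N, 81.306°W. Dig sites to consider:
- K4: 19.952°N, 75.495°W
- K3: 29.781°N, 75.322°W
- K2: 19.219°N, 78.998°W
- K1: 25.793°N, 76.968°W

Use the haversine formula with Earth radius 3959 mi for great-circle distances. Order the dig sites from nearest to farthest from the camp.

K1, K2, K3, K4

Distance from the camp at 25.437°N, 81.306°W to each:
K1 25.793°N, 76.968°W: 271.4 mi
K2 19.219°N, 78.998°W: 454.2 mi
K3 29.781°N, 75.322°W: 473.5 mi
K4 19.952°N, 75.495°W: 529.8 mi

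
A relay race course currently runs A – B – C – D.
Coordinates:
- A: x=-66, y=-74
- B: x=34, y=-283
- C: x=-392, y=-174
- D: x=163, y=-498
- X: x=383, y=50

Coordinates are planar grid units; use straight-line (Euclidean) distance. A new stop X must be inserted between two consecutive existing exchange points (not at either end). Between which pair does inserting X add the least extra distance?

between A and B

Added distance for inserting X between each consecutive pair:
A–B: 716.5
B–C: 849.4
C–D: 754.6
Smallest added distance is 716.5, inserting between A and B.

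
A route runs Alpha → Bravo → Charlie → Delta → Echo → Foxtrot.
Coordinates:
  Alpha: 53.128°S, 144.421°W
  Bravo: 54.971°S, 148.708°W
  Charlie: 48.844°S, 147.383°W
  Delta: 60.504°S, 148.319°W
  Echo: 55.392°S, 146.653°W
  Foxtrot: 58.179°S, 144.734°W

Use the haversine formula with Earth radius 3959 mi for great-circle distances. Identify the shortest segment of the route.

Leg distances:
Alpha→Bravo: 215.5 mi
Bravo→Charlie: 427.1 mi
Charlie→Delta: 806.5 mi
Delta→Echo: 358.4 mi
Echo→Foxtrot: 205.8 mi
The shortest leg is Echo–Foxtrot at 205.8 mi.

Echo–Foxtrot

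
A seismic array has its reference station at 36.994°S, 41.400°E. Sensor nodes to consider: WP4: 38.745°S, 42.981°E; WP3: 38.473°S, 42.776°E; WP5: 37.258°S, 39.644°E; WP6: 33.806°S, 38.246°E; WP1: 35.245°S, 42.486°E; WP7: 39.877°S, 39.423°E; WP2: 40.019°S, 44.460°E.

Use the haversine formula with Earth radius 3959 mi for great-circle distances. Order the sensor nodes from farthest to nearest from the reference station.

WP6, WP2, WP7, WP4, WP1, WP3, WP5

Computing each great-circle distance from 36.994°S, 41.400°E:
WP6 33.806°S, 38.246°E: 282.9 mi
WP2 40.019°S, 44.460°E: 266.5 mi
WP7 39.877°S, 39.423°E: 226.1 mi
WP4 38.745°S, 42.981°E: 148.6 mi
WP1 35.245°S, 42.486°E: 135.2 mi
WP3 38.473°S, 42.776°E: 126.9 mi
WP5 37.258°S, 39.644°E: 98.4 mi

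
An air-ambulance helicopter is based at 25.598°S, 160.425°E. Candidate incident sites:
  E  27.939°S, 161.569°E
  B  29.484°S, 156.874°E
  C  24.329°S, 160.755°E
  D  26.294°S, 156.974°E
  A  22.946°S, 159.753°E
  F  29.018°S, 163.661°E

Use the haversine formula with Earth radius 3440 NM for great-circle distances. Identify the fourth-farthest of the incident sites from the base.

A

Distance to each, sorted:
B: 300.2 NM
F: 268.2 NM
D: 190.9 NM
A: 163.4 NM
E: 153.3 NM
C: 78.3 NM
The fourth-farthest is A at 163.4 NM.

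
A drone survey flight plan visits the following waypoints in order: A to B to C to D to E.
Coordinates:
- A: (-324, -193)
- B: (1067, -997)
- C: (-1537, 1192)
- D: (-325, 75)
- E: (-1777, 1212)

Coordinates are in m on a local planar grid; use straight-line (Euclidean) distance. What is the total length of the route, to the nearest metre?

8501 m

Leg distances:
A→B: 1606.6 m  (cumulative 1606.6 m)
B→C: 3401.8 m  (cumulative 5008.5 m)
C→D: 1648.2 m  (cumulative 6656.7 m)
D→E: 1844.2 m  (cumulative 8500.9 m)
Total route length ≈ 8501 m.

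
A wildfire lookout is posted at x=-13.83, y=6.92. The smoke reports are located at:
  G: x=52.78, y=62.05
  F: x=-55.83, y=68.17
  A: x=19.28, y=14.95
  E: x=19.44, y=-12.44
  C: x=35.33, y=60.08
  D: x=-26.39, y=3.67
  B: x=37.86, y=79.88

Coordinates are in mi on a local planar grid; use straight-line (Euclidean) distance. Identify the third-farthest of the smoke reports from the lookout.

Distances from the lookout (x=-13.83, y=6.92):
B: 89.4 mi
G: 86.5 mi
F: 74.3 mi
C: 72.4 mi
E: 38.5 mi
A: 34.1 mi
D: 13.0 mi
The third-farthest is F at 74.3 mi.

F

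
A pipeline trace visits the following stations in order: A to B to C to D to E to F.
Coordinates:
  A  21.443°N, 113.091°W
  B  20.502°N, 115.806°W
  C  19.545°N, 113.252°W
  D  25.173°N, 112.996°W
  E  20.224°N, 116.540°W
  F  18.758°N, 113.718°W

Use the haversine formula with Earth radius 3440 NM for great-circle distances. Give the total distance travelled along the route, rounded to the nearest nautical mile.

Leg distances:
A→B: 162.4 NM  (cumulative 162.4 NM)
B→C: 155.1 NM  (cumulative 317.5 NM)
C→D: 338.2 NM  (cumulative 655.7 NM)
D→E: 356.1 NM  (cumulative 1011.7 NM)
E→F: 182.4 NM  (cumulative 1194.1 NM)
Total route length ≈ 1194 NM.

1194 NM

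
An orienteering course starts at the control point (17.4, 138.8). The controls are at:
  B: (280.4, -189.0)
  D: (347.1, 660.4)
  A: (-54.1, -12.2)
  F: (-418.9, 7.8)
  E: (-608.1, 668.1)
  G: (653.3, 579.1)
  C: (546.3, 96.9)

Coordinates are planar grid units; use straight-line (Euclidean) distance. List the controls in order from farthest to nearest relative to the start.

E, G, D, C, F, B, A

Distance from the start at (17.4, 138.8) to each:
E (-608.1, 668.1): 819.4
G (653.3, 579.1): 773.5
D (347.1, 660.4): 617.1
C (546.3, 96.9): 530.6
F (-418.9, 7.8): 455.5
B (280.4, -189.0): 420.3
A (-54.1, -12.2): 167.1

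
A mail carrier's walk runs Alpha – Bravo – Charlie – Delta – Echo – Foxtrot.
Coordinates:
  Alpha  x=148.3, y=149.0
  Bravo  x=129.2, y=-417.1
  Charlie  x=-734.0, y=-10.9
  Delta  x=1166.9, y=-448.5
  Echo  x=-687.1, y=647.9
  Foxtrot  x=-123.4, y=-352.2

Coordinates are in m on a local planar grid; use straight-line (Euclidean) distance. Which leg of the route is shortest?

Alpha–Bravo

Leg distances:
Alpha→Bravo: 566.4 m
Bravo→Charlie: 954.0 m
Charlie→Delta: 1950.6 m
Delta→Echo: 2153.9 m
Echo→Foxtrot: 1148.0 m
The shortest leg is Alpha–Bravo at 566.4 m.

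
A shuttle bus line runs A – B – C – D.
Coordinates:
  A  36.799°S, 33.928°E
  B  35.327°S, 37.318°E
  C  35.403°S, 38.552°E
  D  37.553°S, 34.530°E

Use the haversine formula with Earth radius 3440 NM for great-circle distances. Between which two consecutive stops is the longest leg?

C–D

Leg distances:
A→B: 186.7 NM
B→C: 60.6 NM
C→D: 233.1 NM
The longest leg is C–D at 233.1 NM.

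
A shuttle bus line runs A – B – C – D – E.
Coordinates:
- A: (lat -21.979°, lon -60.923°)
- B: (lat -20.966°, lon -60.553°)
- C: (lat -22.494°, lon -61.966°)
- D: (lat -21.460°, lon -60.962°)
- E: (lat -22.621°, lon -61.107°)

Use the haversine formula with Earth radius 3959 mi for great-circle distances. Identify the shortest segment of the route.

Leg distances:
A→B: 73.9 mi
B→C: 139.2 mi
C→D: 96.1 mi
D→E: 80.8 mi
The shortest leg is A–B at 73.9 mi.

A–B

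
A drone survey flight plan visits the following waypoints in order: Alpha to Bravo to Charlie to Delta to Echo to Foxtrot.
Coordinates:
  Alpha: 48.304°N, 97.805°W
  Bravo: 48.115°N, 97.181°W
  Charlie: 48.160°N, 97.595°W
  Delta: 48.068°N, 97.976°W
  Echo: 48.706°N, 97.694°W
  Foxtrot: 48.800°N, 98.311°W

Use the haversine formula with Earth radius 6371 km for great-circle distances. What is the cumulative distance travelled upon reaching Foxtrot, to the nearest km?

Leg distances:
Alpha→Bravo: 50.8 km  (cumulative 50.8 km)
Bravo→Charlie: 31.1 km  (cumulative 81.9 km)
Charlie→Delta: 30.1 km  (cumulative 112.0 km)
Delta→Echo: 73.9 km  (cumulative 185.9 km)
Echo→Foxtrot: 46.4 km  (cumulative 232.4 km)
Cumulative distance at Foxtrot ≈ 232 km.

232 km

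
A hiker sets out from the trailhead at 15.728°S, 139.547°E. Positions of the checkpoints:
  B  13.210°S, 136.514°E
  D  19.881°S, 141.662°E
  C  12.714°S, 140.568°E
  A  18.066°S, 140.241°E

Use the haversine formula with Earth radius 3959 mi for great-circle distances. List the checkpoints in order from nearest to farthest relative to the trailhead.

A, C, B, D

Computing each great-circle distance from 15.728°S, 139.547°E:
A 18.066°S, 140.241°E: 167.9 mi
C 12.714°S, 140.568°E: 219.2 mi
B 13.210°S, 136.514°E: 267.3 mi
D 19.881°S, 141.662°E: 318.9 mi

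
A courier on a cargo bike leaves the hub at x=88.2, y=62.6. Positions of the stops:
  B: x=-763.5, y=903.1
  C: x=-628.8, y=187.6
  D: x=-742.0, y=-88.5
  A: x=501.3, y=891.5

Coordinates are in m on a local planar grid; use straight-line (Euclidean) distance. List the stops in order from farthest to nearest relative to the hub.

B, A, D, C

Computing each straight-line distance from x=88.2, y=62.6:
B x=-763.5, y=903.1: 1196.6 m
A x=501.3, y=891.5: 926.1 m
D x=-742.0, y=-88.5: 843.8 m
C x=-628.8, y=187.6: 727.8 m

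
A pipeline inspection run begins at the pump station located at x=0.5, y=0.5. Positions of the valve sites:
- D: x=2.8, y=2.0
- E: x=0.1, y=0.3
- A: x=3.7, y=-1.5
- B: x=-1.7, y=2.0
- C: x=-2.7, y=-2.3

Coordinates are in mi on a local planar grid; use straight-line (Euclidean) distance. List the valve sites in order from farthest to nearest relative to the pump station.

C, A, D, B, E

Computing each straight-line distance from x=0.5, y=0.5:
C x=-2.7, y=-2.3: 4.3 mi
A x=3.7, y=-1.5: 3.8 mi
D x=2.8, y=2.0: 2.7 mi
B x=-1.7, y=2.0: 2.7 mi
E x=0.1, y=0.3: 0.4 mi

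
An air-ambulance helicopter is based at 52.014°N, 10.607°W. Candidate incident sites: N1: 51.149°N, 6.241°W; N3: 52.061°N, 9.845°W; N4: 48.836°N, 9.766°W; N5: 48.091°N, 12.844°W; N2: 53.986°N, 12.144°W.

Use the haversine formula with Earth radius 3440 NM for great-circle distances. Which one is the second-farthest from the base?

Distance to each, sorted:
N5: 250.8 NM
N4: 193.5 NM
N1: 170.9 NM
N2: 130.8 NM
N3: 28.3 NM
The second-farthest is N4 at 193.5 NM.

N4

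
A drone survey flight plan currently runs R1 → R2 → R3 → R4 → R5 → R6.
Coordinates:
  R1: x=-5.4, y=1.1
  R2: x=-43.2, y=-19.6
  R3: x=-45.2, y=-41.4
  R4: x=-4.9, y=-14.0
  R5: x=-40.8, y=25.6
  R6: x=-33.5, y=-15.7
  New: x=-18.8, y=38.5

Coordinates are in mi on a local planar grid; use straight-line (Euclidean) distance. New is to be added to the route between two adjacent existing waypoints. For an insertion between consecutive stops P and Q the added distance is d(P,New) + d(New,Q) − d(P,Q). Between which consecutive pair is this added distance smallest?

Added distance for inserting New between each consecutive pair:
R1–R2: 59.6 mi
R2–R3: 125.3 mi
R3–R4: 89.7 mi
R4–R5: 26.4 mi
R5–R6: 39.7 mi
Smallest added distance is 26.4 mi, inserting between R4 and R5.

between R4 and R5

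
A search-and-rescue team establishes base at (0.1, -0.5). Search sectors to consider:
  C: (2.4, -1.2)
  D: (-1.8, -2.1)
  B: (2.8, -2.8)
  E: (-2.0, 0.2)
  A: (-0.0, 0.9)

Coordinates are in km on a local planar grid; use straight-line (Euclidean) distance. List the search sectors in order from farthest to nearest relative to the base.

Distances from the base:
B (2.8, -2.8): 3.5 km
D (-1.8, -2.1): 2.5 km
C (2.4, -1.2): 2.4 km
E (-2.0, 0.2): 2.2 km
A (-0.0, 0.9): 1.4 km

B, D, C, E, A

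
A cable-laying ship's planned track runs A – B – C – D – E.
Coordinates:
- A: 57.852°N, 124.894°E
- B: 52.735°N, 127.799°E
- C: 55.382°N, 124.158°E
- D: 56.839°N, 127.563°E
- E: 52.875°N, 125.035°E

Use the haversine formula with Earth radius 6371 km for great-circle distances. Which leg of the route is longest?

Leg distances:
A→B: 597.8 km
B→C: 378.2 km
C→D: 266.1 km
D→E: 469.5 km
The longest leg is A–B at 597.8 km.

A–B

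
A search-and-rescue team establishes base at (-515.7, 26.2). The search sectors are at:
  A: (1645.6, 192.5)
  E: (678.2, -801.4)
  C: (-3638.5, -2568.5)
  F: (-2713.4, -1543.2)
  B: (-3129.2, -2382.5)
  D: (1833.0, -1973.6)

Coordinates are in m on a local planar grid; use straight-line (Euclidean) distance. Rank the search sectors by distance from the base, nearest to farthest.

Distances from the base:
E (678.2, -801.4): 1452.7 m
A (1645.6, 192.5): 2167.7 m
F (-2713.4, -1543.2): 2700.5 m
D (1833.0, -1973.6): 3084.7 m
B (-3129.2, -2382.5): 3554.2 m
C (-3638.5, -2568.5): 4060.1 m

E, A, F, D, B, C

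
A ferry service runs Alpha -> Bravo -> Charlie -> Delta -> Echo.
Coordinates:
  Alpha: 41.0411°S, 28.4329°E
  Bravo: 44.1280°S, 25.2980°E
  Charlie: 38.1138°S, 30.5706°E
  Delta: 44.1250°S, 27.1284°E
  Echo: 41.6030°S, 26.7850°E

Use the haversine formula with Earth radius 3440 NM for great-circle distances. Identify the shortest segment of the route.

Delta–Echo

Leg distances:
Alpha→Bravo: 231.4 NM
Bravo→Charlie: 432.5 NM
Charlie→Delta: 393.0 NM
Delta→Echo: 152.2 NM
The shortest leg is Delta–Echo at 152.2 NM.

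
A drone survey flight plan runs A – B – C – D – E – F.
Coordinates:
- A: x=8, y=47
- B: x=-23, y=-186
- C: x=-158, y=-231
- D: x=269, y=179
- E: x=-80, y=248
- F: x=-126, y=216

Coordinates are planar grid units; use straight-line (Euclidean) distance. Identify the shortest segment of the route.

E–F

Leg distances:
A→B: 235.1
B→C: 142.3
C→D: 592.0
D→E: 355.8
E→F: 56.0
The shortest leg is E–F at 56.0.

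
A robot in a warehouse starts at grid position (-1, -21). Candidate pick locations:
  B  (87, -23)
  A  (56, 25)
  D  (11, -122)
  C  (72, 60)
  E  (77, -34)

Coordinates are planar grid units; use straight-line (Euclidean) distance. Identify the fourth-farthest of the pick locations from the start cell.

Distances from the start cell ((-1, -21)):
C: 109.0
D: 101.7
B: 88.0
E: 79.1
A: 73.2
The fourth-farthest is E at 79.1.

E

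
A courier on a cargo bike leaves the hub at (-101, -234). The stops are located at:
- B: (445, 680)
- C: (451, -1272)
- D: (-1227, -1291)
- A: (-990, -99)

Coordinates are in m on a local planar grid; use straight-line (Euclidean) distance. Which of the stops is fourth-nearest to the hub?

D

Distances from the hub ((-101, -234)):
A: 899.2 m
B: 1064.7 m
C: 1175.6 m
D: 1544.4 m
The fourth-nearest is D at 1544.4 m.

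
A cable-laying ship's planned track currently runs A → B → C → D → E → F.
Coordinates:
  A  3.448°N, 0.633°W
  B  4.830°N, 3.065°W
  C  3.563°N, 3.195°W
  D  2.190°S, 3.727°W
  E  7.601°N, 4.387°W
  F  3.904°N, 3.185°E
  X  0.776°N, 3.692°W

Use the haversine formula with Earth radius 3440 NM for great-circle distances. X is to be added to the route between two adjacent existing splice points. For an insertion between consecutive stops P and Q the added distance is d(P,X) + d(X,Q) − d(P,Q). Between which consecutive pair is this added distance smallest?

between D and E

Added distance for inserting X between each consecutive pair:
A–B: 322.4 NM
B–C: 339.8 NM
C–D: 1.2 NM
D–E: 0.8 NM
E–F: 361.3 NM
Smallest added distance is 0.8 NM, inserting between D and E.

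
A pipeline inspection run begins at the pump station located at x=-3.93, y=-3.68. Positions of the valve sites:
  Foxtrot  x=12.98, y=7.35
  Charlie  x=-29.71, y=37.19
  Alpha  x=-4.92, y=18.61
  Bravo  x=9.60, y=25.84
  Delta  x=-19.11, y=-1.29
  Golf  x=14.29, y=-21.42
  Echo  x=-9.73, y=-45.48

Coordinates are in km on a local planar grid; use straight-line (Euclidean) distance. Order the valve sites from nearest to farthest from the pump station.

Distance from the pump station at x=-3.93, y=-3.68 to each:
Delta x=-19.11, y=-1.29: 15.4 km
Foxtrot x=12.98, y=7.35: 20.2 km
Alpha x=-4.92, y=18.61: 22.3 km
Golf x=14.29, y=-21.42: 25.4 km
Bravo x=9.60, y=25.84: 32.5 km
Echo x=-9.73, y=-45.48: 42.2 km
Charlie x=-29.71, y=37.19: 48.3 km

Delta, Foxtrot, Alpha, Golf, Bravo, Echo, Charlie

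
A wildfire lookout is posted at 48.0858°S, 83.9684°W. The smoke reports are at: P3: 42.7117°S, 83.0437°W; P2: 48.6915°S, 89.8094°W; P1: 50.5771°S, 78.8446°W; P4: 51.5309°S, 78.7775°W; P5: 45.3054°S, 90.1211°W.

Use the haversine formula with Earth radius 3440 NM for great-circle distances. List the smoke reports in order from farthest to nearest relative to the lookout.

Computing each great-circle distance from 48.0858°S, 83.9684°W:
P3 42.7117°S, 83.0437°W: 325.0 NM
P5 45.3054°S, 90.1211°W: 303.3 NM
P4 51.5309°S, 78.7775°W: 288.4 NM
P1 50.5771°S, 78.8446°W: 250.0 NM
P2 48.6915°S, 89.8094°W: 235.6 NM

P3, P5, P4, P1, P2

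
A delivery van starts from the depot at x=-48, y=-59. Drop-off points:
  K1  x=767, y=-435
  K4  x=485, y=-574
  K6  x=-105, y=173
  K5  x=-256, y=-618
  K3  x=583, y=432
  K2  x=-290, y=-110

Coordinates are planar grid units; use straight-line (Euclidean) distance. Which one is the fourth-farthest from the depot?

K5

Distance to each, sorted:
K1: 897.6
K3: 799.5
K4: 741.2
K5: 596.4
K2: 247.3
K6: 238.9
The fourth-farthest is K5 at 596.4.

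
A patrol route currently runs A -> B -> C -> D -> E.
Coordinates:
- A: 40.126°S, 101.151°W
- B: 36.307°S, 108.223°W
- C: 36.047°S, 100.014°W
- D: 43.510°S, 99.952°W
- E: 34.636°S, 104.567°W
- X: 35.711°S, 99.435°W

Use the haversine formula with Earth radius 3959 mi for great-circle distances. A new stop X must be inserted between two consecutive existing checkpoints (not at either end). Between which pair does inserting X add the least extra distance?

Added distance for inserting X between each consecutive pair:
A–B: 346.2 mi
B–C: 74.6 mi
C–D: 63.8 mi
D–E: 177.8 mi
Smallest added distance is 63.8 mi, inserting between C and D.

between C and D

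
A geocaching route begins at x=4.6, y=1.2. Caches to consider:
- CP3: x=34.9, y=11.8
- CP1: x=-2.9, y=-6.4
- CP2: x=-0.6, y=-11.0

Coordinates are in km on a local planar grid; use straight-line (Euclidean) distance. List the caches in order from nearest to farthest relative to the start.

CP1, CP2, CP3

Distances from the start:
CP1 x=-2.9, y=-6.4: 10.7 km
CP2 x=-0.6, y=-11.0: 13.3 km
CP3 x=34.9, y=11.8: 32.1 km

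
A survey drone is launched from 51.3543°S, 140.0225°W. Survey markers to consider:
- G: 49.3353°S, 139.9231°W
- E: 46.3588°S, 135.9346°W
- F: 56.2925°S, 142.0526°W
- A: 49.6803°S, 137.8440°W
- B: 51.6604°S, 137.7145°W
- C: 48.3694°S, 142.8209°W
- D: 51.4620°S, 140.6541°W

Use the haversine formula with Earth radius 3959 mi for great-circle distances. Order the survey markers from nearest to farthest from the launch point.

Distance from the launch point at 51.3543°S, 140.0225°W to each:
D 51.4620°S, 140.6541°W: 28.2 mi
B 51.6604°S, 137.7145°W: 101.5 mi
G 49.3353°S, 139.9231°W: 139.6 mi
A 49.6803°S, 137.8440°W: 150.1 mi
C 48.3694°S, 142.8209°W: 240.9 mi
F 56.2925°S, 142.0526°W: 351.1 mi
E 46.3588°S, 135.9346°W: 391.9 mi

D, B, G, A, C, F, E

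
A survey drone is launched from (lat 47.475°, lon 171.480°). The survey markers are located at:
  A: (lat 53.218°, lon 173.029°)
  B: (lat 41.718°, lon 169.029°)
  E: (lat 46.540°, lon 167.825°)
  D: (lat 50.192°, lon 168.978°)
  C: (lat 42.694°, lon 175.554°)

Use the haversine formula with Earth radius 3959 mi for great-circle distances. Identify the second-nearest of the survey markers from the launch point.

D

Distances from the launch point ((lat 47.475°, lon 171.480°)):
E: 183.9 mi
D: 219.5 mi
C: 385.4 mi
A: 402.6 mi
B: 415.6 mi
The second-nearest is D at 219.5 mi.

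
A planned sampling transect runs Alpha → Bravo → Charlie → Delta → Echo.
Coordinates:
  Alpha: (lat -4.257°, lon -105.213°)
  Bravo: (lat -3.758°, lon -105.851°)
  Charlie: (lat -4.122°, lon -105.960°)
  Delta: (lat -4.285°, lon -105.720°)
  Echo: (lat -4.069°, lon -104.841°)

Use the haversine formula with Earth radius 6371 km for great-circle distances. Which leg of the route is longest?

Leg distances:
Alpha→Bravo: 89.9 km
Bravo→Charlie: 42.2 km
Charlie→Delta: 32.2 km
Delta→Echo: 100.4 km
The longest leg is Delta–Echo at 100.4 km.

Delta–Echo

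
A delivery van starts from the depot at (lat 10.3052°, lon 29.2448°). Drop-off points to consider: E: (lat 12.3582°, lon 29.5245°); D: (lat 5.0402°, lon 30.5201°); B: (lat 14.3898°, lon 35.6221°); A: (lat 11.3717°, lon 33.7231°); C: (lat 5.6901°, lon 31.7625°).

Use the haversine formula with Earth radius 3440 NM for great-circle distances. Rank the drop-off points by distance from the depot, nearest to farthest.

E, A, C, D, B

Computing each great-circle distance from (lat 10.3052°, lon 29.2448°):
E (lat 12.3582°, lon 29.5245°): 124.4 NM
A (lat 11.3717°, lon 33.7231°): 271.7 NM
C (lat 5.6901°, lon 31.7625°): 314.9 NM
D (lat 5.0402°, lon 30.5201°): 325.1 NM
B (lat 14.3898°, lon 35.6221°): 447.2 NM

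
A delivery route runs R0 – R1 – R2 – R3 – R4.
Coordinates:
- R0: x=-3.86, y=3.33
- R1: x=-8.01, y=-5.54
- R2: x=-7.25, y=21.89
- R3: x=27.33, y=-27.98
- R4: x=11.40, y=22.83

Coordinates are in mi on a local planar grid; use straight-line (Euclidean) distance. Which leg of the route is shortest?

R0–R1

Leg distances:
R0→R1: 9.8 mi
R1→R2: 27.4 mi
R2→R3: 60.7 mi
R3→R4: 53.2 mi
The shortest leg is R0–R1 at 9.8 mi.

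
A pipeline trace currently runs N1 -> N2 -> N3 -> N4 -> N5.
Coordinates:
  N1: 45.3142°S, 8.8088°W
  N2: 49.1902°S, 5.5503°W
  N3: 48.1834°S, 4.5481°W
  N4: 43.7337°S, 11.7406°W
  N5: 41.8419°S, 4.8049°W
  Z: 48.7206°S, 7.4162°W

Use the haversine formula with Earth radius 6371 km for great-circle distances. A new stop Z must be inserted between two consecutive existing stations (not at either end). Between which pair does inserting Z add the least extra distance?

Added distance for inserting Z between each consecutive pair:
N1–N2: 43.0 km
N2–N3: 231.7 km
N3–N4: 122.5 km
N4–N5: 834.4 km
Smallest added distance is 43.0 km, inserting between N1 and N2.

between N1 and N2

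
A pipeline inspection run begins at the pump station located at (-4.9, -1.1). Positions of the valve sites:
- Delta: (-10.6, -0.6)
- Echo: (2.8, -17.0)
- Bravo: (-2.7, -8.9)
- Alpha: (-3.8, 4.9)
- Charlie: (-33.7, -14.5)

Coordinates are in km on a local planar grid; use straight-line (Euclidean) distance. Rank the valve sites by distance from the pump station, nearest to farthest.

Distances from the pump station:
Delta (-10.6, -0.6): 5.7 km
Alpha (-3.8, 4.9): 6.1 km
Bravo (-2.7, -8.9): 8.1 km
Echo (2.8, -17.0): 17.7 km
Charlie (-33.7, -14.5): 31.8 km

Delta, Alpha, Bravo, Echo, Charlie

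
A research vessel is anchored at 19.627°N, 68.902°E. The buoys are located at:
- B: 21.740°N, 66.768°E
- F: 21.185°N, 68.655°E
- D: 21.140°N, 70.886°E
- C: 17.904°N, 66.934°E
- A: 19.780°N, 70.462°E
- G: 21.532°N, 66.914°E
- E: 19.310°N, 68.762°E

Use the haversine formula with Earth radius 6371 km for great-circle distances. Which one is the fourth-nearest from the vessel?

Distances from the vessel (19.627°N, 68.902°E):
E: 38.2 km
A: 164.2 km
F: 175.1 km
D: 266.6 km
C: 282.2 km
G: 296.1 km
B: 323.2 km
The fourth-nearest is D at 266.6 km.

D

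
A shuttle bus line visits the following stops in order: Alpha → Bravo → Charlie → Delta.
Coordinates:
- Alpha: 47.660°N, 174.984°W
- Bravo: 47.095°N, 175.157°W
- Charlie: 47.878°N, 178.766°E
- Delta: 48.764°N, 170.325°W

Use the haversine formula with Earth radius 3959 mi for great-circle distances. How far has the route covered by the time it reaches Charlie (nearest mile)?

Leg distances:
Alpha→Bravo: 39.9 mi  (cumulative 39.9 mi)
Bravo→Charlie: 288.8 mi  (cumulative 328.7 mi)
Cumulative distance at Charlie ≈ 329 mi.

329 mi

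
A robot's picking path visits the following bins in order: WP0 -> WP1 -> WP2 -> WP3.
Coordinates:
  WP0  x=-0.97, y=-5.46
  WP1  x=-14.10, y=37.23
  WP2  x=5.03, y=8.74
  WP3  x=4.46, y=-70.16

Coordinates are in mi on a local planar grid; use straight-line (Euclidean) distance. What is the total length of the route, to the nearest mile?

158 mi

Leg distances:
WP0→WP1: 44.7 mi  (cumulative 44.7 mi)
WP1→WP2: 34.3 mi  (cumulative 79.0 mi)
WP2→WP3: 78.9 mi  (cumulative 157.9 mi)
Total route length ≈ 158 mi.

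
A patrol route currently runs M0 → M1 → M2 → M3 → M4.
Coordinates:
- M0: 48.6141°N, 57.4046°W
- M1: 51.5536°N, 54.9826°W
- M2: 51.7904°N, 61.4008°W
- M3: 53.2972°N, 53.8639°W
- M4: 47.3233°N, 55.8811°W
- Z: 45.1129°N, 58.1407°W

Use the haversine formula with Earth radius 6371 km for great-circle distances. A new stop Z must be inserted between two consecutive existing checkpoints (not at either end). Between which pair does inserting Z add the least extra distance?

between M3 and M4

Added distance for inserting Z between each consecutive pair:
M0–M1: 776.7 km
M1–M2: 1090.1 km
M2–M3: 1205.2 km
M3–M4: 582.7 km
Smallest added distance is 582.7 km, inserting between M3 and M4.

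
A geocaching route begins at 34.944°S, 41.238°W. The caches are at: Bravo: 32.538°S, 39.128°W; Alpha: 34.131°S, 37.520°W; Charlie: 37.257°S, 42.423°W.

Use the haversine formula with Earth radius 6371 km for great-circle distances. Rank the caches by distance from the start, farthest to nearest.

Distance from the start at 34.944°S, 41.238°W to each:
Alpha 34.131°S, 37.520°W: 352.3 km
Bravo 32.538°S, 39.128°W: 331.1 km
Charlie 37.257°S, 42.423°W: 278.4 km

Alpha, Bravo, Charlie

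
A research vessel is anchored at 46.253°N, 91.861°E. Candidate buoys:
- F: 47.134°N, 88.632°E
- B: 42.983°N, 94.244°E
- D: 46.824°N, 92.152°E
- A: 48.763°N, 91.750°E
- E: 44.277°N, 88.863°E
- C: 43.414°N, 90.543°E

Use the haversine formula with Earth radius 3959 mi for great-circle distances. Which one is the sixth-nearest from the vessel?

B

Distance to each, sorted:
D: 41.8 mi
F: 164.7 mi
A: 173.5 mi
E: 199.7 mi
C: 206.5 mi
B: 254.5 mi
The sixth-nearest is B at 254.5 mi.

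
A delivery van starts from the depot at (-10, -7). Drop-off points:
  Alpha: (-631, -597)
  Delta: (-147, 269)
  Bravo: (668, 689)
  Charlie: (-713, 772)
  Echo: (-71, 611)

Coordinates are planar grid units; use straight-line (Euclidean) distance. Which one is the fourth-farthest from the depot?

Echo

Distances from the depot ((-10, -7)):
Charlie: 1049.3
Bravo: 971.6
Alpha: 856.6
Echo: 621.0
Delta: 308.1
The fourth-farthest is Echo at 621.0.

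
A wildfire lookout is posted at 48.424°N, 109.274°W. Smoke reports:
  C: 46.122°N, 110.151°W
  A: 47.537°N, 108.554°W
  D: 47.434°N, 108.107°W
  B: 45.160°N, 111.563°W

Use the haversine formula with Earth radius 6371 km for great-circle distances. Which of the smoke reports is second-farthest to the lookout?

Distance to each, sorted:
B: 402.6 km
C: 264.4 km
D: 140.3 km
A: 112.2 km
The second-farthest is C at 264.4 km.

C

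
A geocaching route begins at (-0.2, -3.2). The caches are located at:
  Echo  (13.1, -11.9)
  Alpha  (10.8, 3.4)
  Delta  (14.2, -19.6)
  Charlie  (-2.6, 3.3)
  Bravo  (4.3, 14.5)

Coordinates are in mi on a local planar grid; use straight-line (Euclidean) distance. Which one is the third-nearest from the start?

Echo

Distance to each, sorted:
Charlie: 6.9 mi
Alpha: 12.8 mi
Echo: 15.9 mi
Bravo: 18.3 mi
Delta: 21.8 mi
The third-nearest is Echo at 15.9 mi.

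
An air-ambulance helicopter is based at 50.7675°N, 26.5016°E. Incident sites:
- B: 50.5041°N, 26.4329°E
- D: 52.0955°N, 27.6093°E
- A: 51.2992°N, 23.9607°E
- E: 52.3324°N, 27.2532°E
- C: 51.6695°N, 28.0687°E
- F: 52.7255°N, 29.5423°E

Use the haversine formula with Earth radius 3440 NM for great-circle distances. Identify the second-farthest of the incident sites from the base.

Distance to each, sorted:
F: 163.1 NM
A: 101.1 NM
E: 98.1 NM
D: 89.9 NM
C: 80.0 NM
B: 16.0 NM
The second-farthest is A at 101.1 NM.

A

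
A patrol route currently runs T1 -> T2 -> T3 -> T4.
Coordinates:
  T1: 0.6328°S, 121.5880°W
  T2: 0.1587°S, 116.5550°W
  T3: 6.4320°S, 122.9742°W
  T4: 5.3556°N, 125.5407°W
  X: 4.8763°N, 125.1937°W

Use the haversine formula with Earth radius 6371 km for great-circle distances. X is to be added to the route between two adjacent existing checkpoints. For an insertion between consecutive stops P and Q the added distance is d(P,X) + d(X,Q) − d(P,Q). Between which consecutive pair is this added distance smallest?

between T3 and T4

Added distance for inserting X between each consecutive pair:
T1–T2: 1280.6 km
T2–T3: 1395.3 km
T3–T4: 5.7 km
Smallest added distance is 5.7 km, inserting between T3 and T4.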